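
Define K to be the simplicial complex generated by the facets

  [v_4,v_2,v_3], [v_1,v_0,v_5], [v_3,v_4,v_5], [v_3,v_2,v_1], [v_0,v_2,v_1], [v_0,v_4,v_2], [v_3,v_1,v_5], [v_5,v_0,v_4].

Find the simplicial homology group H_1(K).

We work with the vertex ordering v_0 < v_1 < v_2 < v_3 < v_4 < v_5. The simplices of K, each written with vertices in increasing order, are:

  0-simplices (6): [v_0], [v_1], [v_2], [v_3], [v_4], [v_5]
  1-simplices (12): [v_0,v_1], [v_0,v_2], [v_0,v_4], [v_0,v_5], [v_1,v_2], [v_1,v_3], [v_1,v_5], [v_2,v_3], [v_2,v_4], [v_3,v_4], [v_3,v_5], [v_4,v_5]
  2-simplices (8): [v_0,v_1,v_2], [v_0,v_1,v_5], [v_0,v_2,v_4], [v_0,v_4,v_5], [v_1,v_2,v_3], [v_1,v_3,v_5], [v_2,v_3,v_4], [v_3,v_4,v_5]

so the chain groups are C_0 ≅ Z^6, C_1 ≅ Z^12, C_2 ≅ Z^8.

Boundary ∂_1: C_1 → C_0 maps an edge to its endpoints' difference, ∂[p,q] = q − p.
As a 6×12 matrix over Z this has rank 5, with invariant factors (1,1,1,1,1).

∂_2: C_2 → C_1 acts by ∂[p,q,r] = [q,r] − [p,r] + [p,q]. For instance
  ∂[v_1,v_2,v_3] = [v_2,v_3] − [v_1,v_3] + [v_1,v_2],
  ∂[v_2,v_3,v_4] = [v_3,v_4] − [v_2,v_4] + [v_2,v_3].
This gives a 12×8 integer matrix of rank 7; reducing to Smith normal form yields diagonal entries (1,1,1,1,1,1,1).

From H_k ≅ ker(∂_k) / im(∂_{k+1}) we obtain:

  H_1: rank ker ∂_1 − rank ∂_2 = (12 − 5) − 7 = 0, and the invariant factors of ∂_2 are all 1, so H_1 = 0.

H_1 ≅ 0.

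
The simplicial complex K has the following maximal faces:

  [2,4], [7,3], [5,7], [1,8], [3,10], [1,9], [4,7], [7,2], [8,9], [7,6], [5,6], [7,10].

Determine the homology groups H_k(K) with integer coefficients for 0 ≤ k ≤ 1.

H_0 = Z^2,  H_1 = Z^4.

Take the total order 1 < 2 < 3 < 4 < 5 < 6 < 7 < 8 < 9 < 10 on the vertex set. Then K (dimension 1) consists of the simplices:

  0-simplices (10): [1], [2], [3], [4], [5], [6], [7], [8], [9], [10]
  1-simplices (12): [1,8], [1,9], [2,4], [2,7], [3,7], [3,10], [4,7], [5,6], [5,7], [6,7], [7,10], [8,9]

Hence C_0 ≅ Z^10, C_1 ≅ Z^12.

Boundary ∂_1: C_1 → C_0 maps an edge to its endpoints' difference, ∂[p,q] = q − p.
This gives a 10×12 integer matrix of rank 8; reducing to Smith normal form yields diagonal entries (1,1,1,1,1,1,1,1).

Computing H_k = (kernel of ∂_k) / (image of ∂_{k+1}):

  H_0: rank C_0 − rank ∂_1 = 10 − 8 = 2, and the invariant factors of ∂_1 are all 1, so H_0 = Z^2.
  H_1: rank ker ∂_1 − rank ∂_2 = (12 − 8) − 0 = 4, and there is no ∂_2, so H_1 = Z^4.

As a check, the Euler characteristic is 10 − 12 = -2, which agrees with 2 − 4 = -2.
(K is a triangulation of the disjoint union of the circle S^1 and a wedge of 3 circles.)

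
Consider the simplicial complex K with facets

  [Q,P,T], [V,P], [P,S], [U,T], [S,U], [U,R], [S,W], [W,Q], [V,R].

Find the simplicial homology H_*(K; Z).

K has 8 vertices, 11 edges, 1 triangle.
rank ∂_0 = 0, rank ∂_1 = 7 ⇒ b_0 = 8 − 0 − 7 = 1; all invariant factors of ∂_1 are 1 so no torsion. So H_0 = Z.
rank ∂_1 = 7, rank ∂_2 = 1 ⇒ b_1 = 11 − 7 − 1 = 3; all invariant factors of ∂_2 are 1 so no torsion. So H_1 = Z^3.
rank ∂_2 = 1, rank ∂_3 = 0 ⇒ b_2 = 1 − 1 − 0 = 0. So H_2 = 0.

H_0 ≅ Z,  H_1 ≅ Z^3,  H_2 = 0.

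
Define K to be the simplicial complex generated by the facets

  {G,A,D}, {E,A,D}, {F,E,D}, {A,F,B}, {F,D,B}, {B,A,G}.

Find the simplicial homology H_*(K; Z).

Take the total order A < B < D < E < F < G on the vertex set. Then K (dimension 2) consists of the simplices:

  0-simplices (6): A, B, D, E, F, G
  1-simplices (12): AB, AD, AE, AF, AG, BD, BF, BG, DE, DF, DG, EF
  2-simplices (6): ABF, ABG, ADE, ADG, BDF, DEF

giving chain groups C_0 ≅ Z^6, C_1 ≅ Z^12, C_2 ≅ Z^6.

The boundary map ∂_1: C_1 → C_0 maps an edge to its endpoints' difference, ∂[p,q] = q − p. For instance
  ∂BD = D − B.
This gives a 6×12 integer matrix of rank 5; reducing to Smith normal form yields diagonal entries (1,1,1,1,1).

The boundary map ∂_2: C_2 → C_1 maps a triangle to the signed sum of its edges. For instance
  ∂ADG = DG − AG + AD,
  ∂ADE = DE − AE + AD.
This gives a 12×6 integer matrix of rank 6; reducing to Smith normal form yields diagonal entries (1,1,1,1,1,1).

From H_k ≅ ker(∂_k) / im(∂_{k+1}) we obtain:

  H_0: rank C_0 − rank ∂_1 = 6 − 5 = 1, and the invariant factors of ∂_1 are all 1, so H_0 = Z.
  H_1: rank ker ∂_1 − rank ∂_2 = (12 − 5) − 6 = 1, and the invariant factors of ∂_2 are all 1, so H_1 = Z.
  H_2: rank ker ∂_2 − rank ∂_3 = (6 − 6) − 0 = 0, and there is no ∂_3, so H_2 = 0.

As a check, the Euler characteristic is 6 − 12 + 6 = 0, which agrees with 1 − 1 + 0 = 0.

H_0 = Z,  H_1 = Z,  H_2 = 0.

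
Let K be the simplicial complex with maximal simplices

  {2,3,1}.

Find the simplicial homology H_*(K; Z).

K has 3 vertices, 3 edges, 1 triangle.
rank ∂_0 = 0, rank ∂_1 = 2 ⇒ b_0 = 3 − 0 − 2 = 1; all invariant factors of ∂_1 are 1 so no torsion. So H_0 = Z.
rank ∂_1 = 2, rank ∂_2 = 1 ⇒ b_1 = 3 − 2 − 1 = 0; all invariant factors of ∂_2 are 1 so no torsion. So H_1 = 0.
rank ∂_2 = 1, rank ∂_3 = 0 ⇒ b_2 = 1 − 1 − 0 = 0. So H_2 = 0.

H_0 = Z,  H_1 = 0,  H_2 = 0.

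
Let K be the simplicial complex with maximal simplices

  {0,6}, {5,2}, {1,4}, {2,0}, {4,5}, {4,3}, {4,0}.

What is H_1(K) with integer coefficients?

H_1 = Z.

We work with the vertex ordering 0 < 1 < 2 < 3 < 4 < 5 < 6. The simplices of K, each written with vertices in increasing order, are:

  0-simplices (7): [0], [1], [2], [3], [4], [5], [6]
  1-simplices (7): [0,2], [0,4], [0,6], [1,4], [2,5], [3,4], [4,5]

Hence C_0 ≅ Z^7, C_1 ≅ Z^7.

The boundary map ∂_1: C_1 → C_0 is given by ∂[p,q] = [q] − [p].
As a 7×7 matrix over Z this has rank 6, with invariant factors (1,1,1,1,1,1).

Reading off H_k = ker ∂_k / im ∂_{k+1}:

  H_1: rank ker ∂_1 − rank ∂_2 = (7 − 6) − 0 = 1, and there is no ∂_2, so H_1 ≅ Z.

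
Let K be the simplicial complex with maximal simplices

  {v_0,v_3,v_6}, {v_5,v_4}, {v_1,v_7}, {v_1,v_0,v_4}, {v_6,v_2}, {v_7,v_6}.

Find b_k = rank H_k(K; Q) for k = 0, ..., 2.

Take the total order v_0 < v_1 < v_2 < v_3 < v_4 < v_5 < v_6 < v_7 on the vertex set. Then K (dimension 2) consists of the simplices:

  0-simplices (8): [v_0], [v_1], [v_2], [v_3], [v_4], [v_5], [v_6], [v_7]
  1-simplices (10): [v_0,v_1], [v_0,v_3], [v_0,v_4], [v_0,v_6], [v_1,v_4], [v_1,v_7], [v_2,v_6], [v_3,v_6], [v_4,v_5], [v_6,v_7]
  2-simplices (2): [v_0,v_1,v_4], [v_0,v_3,v_6]

Hence C_0 ≅ Z^8, C_1 ≅ Z^10, C_2 ≅ Z^2.

The boundary map ∂_1: C_1 → C_0 is given by ∂[p,q] = [q] − [p]. For instance
  ∂[v_1,v_7] = [v_7] − [v_1].
The resulting 8×10 matrix has rank 7, and its Smith normal form has invariant factors (1,1,1,1,1,1,1).

∂_2: C_2 → C_1 sends each 2-simplex [p,q,r] to [q,r] − [p,r] + [p,q]. For instance
  ∂[v_0,v_1,v_4] = [v_1,v_4] − [v_0,v_4] + [v_0,v_1],
  ∂[v_0,v_3,v_6] = [v_3,v_6] − [v_0,v_6] + [v_0,v_3].
The resulting 10×2 matrix has rank 2, and its Smith normal form has invariant factors (1,1).

Computing H_k = (kernel of ∂_k) / (image of ∂_{k+1}):

  H_0: rank C_0 − rank ∂_1 = 8 − 7 = 1, and the invariant factors of ∂_1 are all 1, so H_0 = Z.
  H_1: rank ker ∂_1 − rank ∂_2 = (10 − 7) − 2 = 1, and the invariant factors of ∂_2 are all 1, so H_1 = Z.
  H_2: rank ker ∂_2 − rank ∂_3 = (2 − 2) − 0 = 0, and there is no ∂_3, so H_2 = 0.

Hence the Betti numbers are b_0 = 1, b_1 = 1, b_2 = 0.

b_0 = 1, b_1 = 1, b_2 = 0.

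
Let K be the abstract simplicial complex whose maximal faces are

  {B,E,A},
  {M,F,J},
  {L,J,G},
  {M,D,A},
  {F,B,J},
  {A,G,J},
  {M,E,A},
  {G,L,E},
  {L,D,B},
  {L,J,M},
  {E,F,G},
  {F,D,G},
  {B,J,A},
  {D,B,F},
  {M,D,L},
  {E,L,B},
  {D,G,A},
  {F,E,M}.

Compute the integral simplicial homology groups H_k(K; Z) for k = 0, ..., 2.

Take the total order A < B < D < E < F < G < J < L < M on the vertex set. Then K (dimension 2) consists of the simplices:

  0-simplices (9): A, B, D, E, F, G, J, L, M
  1-simplices (27): AB, AD, AE, AG, AJ, AM, BD, BE, BF, BJ, BL, DF, DG, DL, DM, EF, EG, EL, EM, FG, FJ, FM, GJ, GL, JL, JM, LM
  2-simplices (18): ABE, ABJ, ADG, ADM, AEM, AGJ, BDF, BDL, BEL, BFJ, DFG, DLM, EFG, EFM, EGL, FJM, GJL, JLM

Hence C_0 ≅ Z^9, C_1 ≅ Z^27, C_2 ≅ Z^18.

∂_1: C_1 → C_0 sends each edge [p,q] (with p < q) to q − p. For instance
  ∂BJ = J − B.
As a 9×27 matrix over Z this has rank 8, with invariant factors (1,1,1,1,1,1,1,1).

The boundary map ∂_2: C_2 → C_1 maps a triangle to the signed sum of its edges. For instance
  ∂ADM = DM − AM + AD,
  ∂FJM = JM − FM + FJ.
The 27×18 boundary matrix has rank 17 and Smith normal form diag(1,1,1,1,1,1,1,1,1,1,1,1,1,1,1,1,1).

Reading off H_k = ker ∂_k / im ∂_{k+1}:

  H_0: rank C_0 − rank ∂_1 = 9 − 8 = 1, and the invariant factors of ∂_1 are all 1, so H_0 ≅ Z.
  H_1: rank ker ∂_1 − rank ∂_2 = (27 − 8) − 17 = 2, and the invariant factors of ∂_2 are all 1, so H_1 ≅ Z^2.
  H_2: rank ker ∂_2 − rank ∂_3 = (18 − 17) − 0 = 1, and there is no ∂_3, so H_2 ≅ Z.

(K is a triangulation of the torus T^2.)

H_0 = Z,  H_1 = Z^2,  H_2 = Z.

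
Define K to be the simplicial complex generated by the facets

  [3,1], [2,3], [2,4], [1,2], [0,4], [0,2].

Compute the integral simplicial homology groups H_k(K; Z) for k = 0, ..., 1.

H_0 ≅ Z,  H_1 ≅ Z^2.

Fix the vertex order 0 < 1 < 2 < 3 < 4 and write every simplex with vertices in increasing order. Then dim K = 1 and the simplices of K are:

  0-simplices (5): [0], [1], [2], [3], [4]
  1-simplices (6): [0,2], [0,4], [1,2], [1,3], [2,3], [2,4]

so the chain groups are C_0 ≅ Z^5, C_1 ≅ Z^6.

Boundary ∂_1: C_1 → C_0 maps an edge to its endpoints' difference, ∂[p,q] = q − p.
As a 5×6 matrix over Z this has rank 4, with invariant factors (1,1,1,1).

Reading off H_k = ker ∂_k / im ∂_{k+1}:

  H_0: rank C_0 − rank ∂_1 = 5 − 4 = 1, and the invariant factors of ∂_1 are all 1, so H_0 ≅ Z.
  H_1: rank ker ∂_1 − rank ∂_2 = (6 − 4) − 0 = 2, and there is no ∂_2, so H_1 ≅ Z^2.

As a check, the Euler characteristic is 5 − 6 = -1, which agrees with 1 − 2 = -1.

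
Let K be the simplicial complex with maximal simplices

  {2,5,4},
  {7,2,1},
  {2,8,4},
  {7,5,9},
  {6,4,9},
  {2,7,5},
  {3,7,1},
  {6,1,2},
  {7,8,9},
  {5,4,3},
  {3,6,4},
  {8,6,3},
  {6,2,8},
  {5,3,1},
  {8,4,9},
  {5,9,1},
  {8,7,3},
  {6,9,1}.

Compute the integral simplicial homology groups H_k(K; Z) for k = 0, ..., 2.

H_0 ≅ Z,  H_1 ≅ Z ⊕ Z/2,  H_2 = 0.

Fix the vertex order 1 < 2 < 3 < 4 < 5 < 6 < 7 < 8 < 9 and write every simplex with vertices in increasing order. Then dim K = 2 and the simplices of K are:

  0-simplices (9): [1], [2], [3], [4], [5], [6], [7], [8], [9]
  1-simplices (27): (27 of them)
  2-simplices (18): [1,2,6], [1,2,7], [1,3,5], [1,3,7], [1,5,9], [1,6,9], [2,4,5], [2,4,8], [2,5,7], [2,6,8], [3,4,5], [3,4,6], [3,6,8], [3,7,8], [4,6,9], [4,8,9], [5,7,9], [7,8,9]

so the chain groups are C_0 ≅ Z^9, C_1 ≅ Z^27, C_2 ≅ Z^18.

The boundary map ∂_1: C_1 → C_0 is given by ∂[p,q] = [q] − [p]. For instance
  ∂[8,9] = [9] − [8].
As a 9×27 matrix over Z this has rank 8, with invariant factors (1,1,1,1,1,1,1,1).

Boundary ∂_2: C_2 → C_1 maps a triangle to the signed sum of its edges. For instance
  ∂[2,4,8] = [4,8] − [2,8] + [2,4],
  ∂[3,6,8] = [6,8] − [3,8] + [3,6].
The 27×18 boundary matrix has rank 18 and Smith normal form diag(1,1,1,1,1,1,1,1,1,1,1,1,1,1,1,1,1,2).

Computing H_k = (kernel of ∂_k) / (image of ∂_{k+1}):

  H_0: rank C_0 − rank ∂_1 = 9 − 8 = 1, and the invariant factors of ∂_1 are all 1, so H_0 = Z.
  H_1: rank ker ∂_1 − rank ∂_2 = (27 − 8) − 18 = 1, and ∂_2 has invariant factor 2 > 1, so H_1 = Z ⊕ Z/2.
  H_2: rank ker ∂_2 − rank ∂_3 = (18 − 18) − 0 = 0, and there is no ∂_3, so H_2 = 0.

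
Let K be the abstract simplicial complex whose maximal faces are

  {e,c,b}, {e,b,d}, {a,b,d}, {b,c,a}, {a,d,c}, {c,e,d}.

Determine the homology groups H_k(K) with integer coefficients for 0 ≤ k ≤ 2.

Fix the vertex order a < b < c < d < e and write every simplex with vertices in increasing order. Then dim K = 2 and the simplices of K are:

  0-simplices (5): a, b, c, d, e
  1-simplices (9): ab, ac, ad, bc, bd, be, cd, ce, de
  2-simplices (6): abc, abd, acd, bce, bde, cde

giving chain groups C_0 ≅ Z^5, C_1 ≅ Z^9, C_2 ≅ Z^6.

Boundary ∂_1: C_1 → C_0 is given by ∂[p,q] = [q] − [p]. For instance
  ∂be = e − b.
This gives a 5×9 integer matrix of rank 4; reducing to Smith normal form yields diagonal entries (1,1,1,1).

Boundary ∂_2: C_2 → C_1 maps a triangle to the signed sum of its edges. For instance
  ∂abc = bc − ac + ab,
  ∂cde = de − ce + cd.
The resulting 9×6 matrix has rank 5, and its Smith normal form has invariant factors (1,1,1,1,1).

From H_k ≅ ker(∂_k) / im(∂_{k+1}) we obtain:

  H_0: rank C_0 − rank ∂_1 = 5 − 4 = 1, and the invariant factors of ∂_1 are all 1, so H_0 = Z.
  H_1: rank ker ∂_1 − rank ∂_2 = (9 − 4) − 5 = 0, and the invariant factors of ∂_2 are all 1, so H_1 = 0.
  H_2: rank ker ∂_2 − rank ∂_3 = (6 − 5) − 0 = 1, and there is no ∂_3, so H_2 = Z.

H_0 ≅ Z,  H_1 = 0,  H_2 ≅ Z.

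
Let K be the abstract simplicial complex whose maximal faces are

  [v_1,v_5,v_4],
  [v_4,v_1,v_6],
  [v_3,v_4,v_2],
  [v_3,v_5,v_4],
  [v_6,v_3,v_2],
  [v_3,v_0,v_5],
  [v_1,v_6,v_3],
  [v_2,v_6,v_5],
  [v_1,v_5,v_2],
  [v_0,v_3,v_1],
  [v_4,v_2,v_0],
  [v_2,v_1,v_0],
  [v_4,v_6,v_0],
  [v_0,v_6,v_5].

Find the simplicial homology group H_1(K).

Order the vertices as v_0 < v_1 < v_2 < v_3 < v_4 < v_5 < v_6. Listing each simplex with vertices in this order, K has dimension 2 with simplices:

  0-simplices (7): [v_0], [v_1], [v_2], [v_3], [v_4], [v_5], [v_6]
  1-simplices (21): (21 of them)
  2-simplices (14): (14 of them)

giving chain groups C_0 ≅ Z^7, C_1 ≅ Z^21, C_2 ≅ Z^14.

The boundary map ∂_1: C_1 → C_0 is given by ∂[p,q] = [q] − [p].
The resulting 7×21 matrix has rank 6, and its Smith normal form has invariant factors (1,1,1,1,1,1).

∂_2: C_2 → C_1 maps a triangle to the signed sum of its edges. For instance
  ∂[v_1,v_3,v_6] = [v_3,v_6] − [v_1,v_6] + [v_1,v_3],
  ∂[v_1,v_4,v_5] = [v_4,v_5] − [v_1,v_5] + [v_1,v_4].
This gives a 21×14 integer matrix of rank 13; reducing to Smith normal form yields diagonal entries (1,1,1,1,1,1,1,1,1,1,1,1,1).

Computing H_k = (kernel of ∂_k) / (image of ∂_{k+1}):

  H_1: rank ker ∂_1 − rank ∂_2 = (21 − 6) − 13 = 2, and the invariant factors of ∂_2 are all 1, so H_1 = Z^2.

H_1 = Z^2.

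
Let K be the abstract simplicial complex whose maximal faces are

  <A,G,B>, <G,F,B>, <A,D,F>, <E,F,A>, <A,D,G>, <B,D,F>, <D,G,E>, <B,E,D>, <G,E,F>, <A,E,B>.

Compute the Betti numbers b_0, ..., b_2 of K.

Fix the vertex order A < B < D < E < F < G and write every simplex with vertices in increasing order. Then dim K = 2 and the simplices of K are:

  0-simplices (6): A, B, D, E, F, G
  1-simplices (15): AB, AD, AE, AF, AG, BD, BE, BF, BG, DE, DF, DG, EF, EG, FG
  2-simplices (10): ABE, ABG, ADF, ADG, AEF, BDE, BDF, BFG, DEG, EFG

giving chain groups C_0 ≅ Z^6, C_1 ≅ Z^15, C_2 ≅ Z^10.

Boundary ∂_1: C_1 → C_0 is given by ∂[p,q] = [q] − [p]. For instance
  ∂AB = B − A.
This gives a 6×15 integer matrix of rank 5; reducing to Smith normal form yields diagonal entries (1,1,1,1,1).

∂_2: C_2 → C_1 maps a triangle to the signed sum of its edges. For instance
  ∂DEG = EG − DG + DE,
  ∂ADG = DG − AG + AD.
As a 15×10 matrix over Z this has rank 10, with invariant factors (1,1,1,1,1,1,1,1,1,2).

Computing H_k = (kernel of ∂_k) / (image of ∂_{k+1}):

  H_0: rank C_0 − rank ∂_1 = 6 − 5 = 1, and the invariant factors of ∂_1 are all 1, so H_0 ≅ Z.
  H_1: rank ker ∂_1 − rank ∂_2 = (15 − 5) − 10 = 0, and ∂_2 has invariant factor 2 > 1, so H_1 ≅ Z/2.
  H_2: rank ker ∂_2 − rank ∂_3 = (10 − 10) − 0 = 0, and there is no ∂_3, so H_2 ≅ 0.

Hence the Betti numbers are b_0 = 1, b_1 = 0, b_2 = 0.

b_0 = 1, b_1 = 0, b_2 = 0.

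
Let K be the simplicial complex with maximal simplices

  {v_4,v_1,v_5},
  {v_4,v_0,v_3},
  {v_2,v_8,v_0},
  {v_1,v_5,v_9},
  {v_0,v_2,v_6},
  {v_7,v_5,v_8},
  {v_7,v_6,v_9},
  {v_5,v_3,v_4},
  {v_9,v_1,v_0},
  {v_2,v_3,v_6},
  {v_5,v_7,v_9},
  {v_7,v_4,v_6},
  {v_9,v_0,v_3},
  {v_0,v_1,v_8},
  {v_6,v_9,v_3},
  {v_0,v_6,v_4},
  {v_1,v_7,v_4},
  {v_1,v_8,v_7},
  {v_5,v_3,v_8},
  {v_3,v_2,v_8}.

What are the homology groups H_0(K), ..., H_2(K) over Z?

H_0 = Z,  H_1 = Z ⊕ Z/2,  H_2 = 0.

Order the vertices as v_0 < v_1 < v_2 < v_3 < v_4 < v_5 < v_6 < v_7 < v_8 < v_9. Listing each simplex with vertices in this order, K has dimension 2 with simplices:

  0-simplices (10): [v_0], [v_1], [v_2], [v_3], [v_4], [v_5], [v_6], [v_7], [v_8], [v_9]
  1-simplices (30): (30 of them)
  2-simplices (20): (20 of them)

giving chain groups C_0 ≅ Z^10, C_1 ≅ Z^30, C_2 ≅ Z^20.

∂_1: C_1 → C_0 sends each edge [p,q] (with p < q) to q − p. For instance
  ∂[v_1,v_4] = [v_4] − [v_1].
This gives a 10×30 integer matrix of rank 9; reducing to Smith normal form yields diagonal entries (1,1,1,1,1,1,1,1,1).

Boundary ∂_2: C_2 → C_1 maps a triangle to the signed sum of its edges. For instance
  ∂[v_2,v_3,v_8] = [v_3,v_8] − [v_2,v_8] + [v_2,v_3],
  ∂[v_0,v_1,v_9] = [v_1,v_9] − [v_0,v_9] + [v_0,v_1].
As a 30×20 matrix over Z this has rank 20, with invariant factors (1,1,1,1,1,1,1,1,1,1,1,1,1,1,1,1,1,1,1,2).

Computing H_k = (kernel of ∂_k) / (image of ∂_{k+1}):

  H_0: rank C_0 − rank ∂_1 = 10 − 9 = 1, and the invariant factors of ∂_1 are all 1, so H_0 ≅ Z.
  H_1: rank ker ∂_1 − rank ∂_2 = (30 − 9) − 20 = 1, and ∂_2 has invariant factor 2 > 1, so H_1 ≅ Z ⊕ Z/2.
  H_2: rank ker ∂_2 − rank ∂_3 = (20 − 20) − 0 = 0, and there is no ∂_3, so H_2 ≅ 0.

As a check, the Euler characteristic is 10 − 30 + 20 = 0, which agrees with 1 − 1 + 0 = 0.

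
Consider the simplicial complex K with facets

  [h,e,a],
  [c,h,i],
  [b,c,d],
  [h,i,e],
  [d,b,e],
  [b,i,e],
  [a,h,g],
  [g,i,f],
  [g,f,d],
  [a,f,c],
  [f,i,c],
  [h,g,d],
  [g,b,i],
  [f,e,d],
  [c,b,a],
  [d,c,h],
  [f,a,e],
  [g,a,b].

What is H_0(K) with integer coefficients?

H_0 = Z.

Take the total order a < b < c < d < e < f < g < h < i on the vertex set. Then K (dimension 2) consists of the simplices:

  0-simplices (9): a, b, c, d, e, f, g, h, i
  1-simplices (27): ab, ac, ae, af, ag, ah, bc, bd, be, bg, bi, cd, cf, ch, ci, de, df, dg, dh, ef, eh, ei, fg, fi, gh, gi, hi
  2-simplices (18): abc, abg, acf, aef, aeh, agh, bcd, bde, bei, bgi, cdh, cfi, chi, def, dfg, dgh, ehi, fgi

giving chain groups C_0 ≅ Z^9, C_1 ≅ Z^27, C_2 ≅ Z^18.

The boundary map ∂_1: C_1 → C_0 maps an edge to its endpoints' difference, ∂[p,q] = q − p. For instance
  ∂ef = f − e.
The resulting 9×27 matrix has rank 8, and its Smith normal form has invariant factors (1,1,1,1,1,1,1,1).

The boundary map ∂_2: C_2 → C_1 sends each 2-simplex [p,q,r] to [q,r] − [p,r] + [p,q]. For instance
  ∂aeh = eh − ah + ae,
  ∂bde = de − be + bd.
The 27×18 boundary matrix has rank 17 and Smith normal form diag(1,1,1,1,1,1,1,1,1,1,1,1,1,1,1,1,1).

Computing H_k = (kernel of ∂_k) / (image of ∂_{k+1}):

  H_0: rank C_0 − rank ∂_1 = 9 − 8 = 1, and the invariant factors of ∂_1 are all 1, so H_0 ≅ Z.

(K is a triangulation of the torus T^2.)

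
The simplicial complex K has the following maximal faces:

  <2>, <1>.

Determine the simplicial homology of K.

H_0 ≅ Z^2.

We work with the vertex ordering 1 < 2. The simplices of K, each written with vertices in increasing order, are:

  0-simplices (2): [1], [2]

giving chain groups C_0 ≅ Z^2.

Now H_k = ker ∂_k / im ∂_{k+1}, so:

  H_0: rank C_0 − rank ∂_1 = 2 − 0 = 2, and there is no ∂_1, so H_0 ≅ Z^2.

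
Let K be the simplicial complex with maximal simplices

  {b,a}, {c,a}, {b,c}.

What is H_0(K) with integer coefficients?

H_0 ≅ Z.

K has 3 vertices, 3 edges.
rank ∂_0 = 0, rank ∂_1 = 2 ⇒ b_0 = 3 − 0 − 2 = 1; all invariant factors of ∂_1 are 1 so no torsion. So H_0 ≅ Z.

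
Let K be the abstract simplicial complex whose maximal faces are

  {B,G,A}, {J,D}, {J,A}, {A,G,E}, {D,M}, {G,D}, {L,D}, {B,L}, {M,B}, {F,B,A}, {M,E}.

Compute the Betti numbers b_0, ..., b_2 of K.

Order the vertices as A < B < D < E < F < G < J < L < M. Listing each simplex with vertices in this order, K has dimension 2 with simplices:

  0-simplices (9): A, B, D, E, F, G, J, L, M
  1-simplices (15): AB, AE, AF, AG, AJ, BF, BG, BL, BM, DG, DJ, DL, DM, EG, EM
  2-simplices (3): ABF, ABG, AEG

Hence C_0 ≅ Z^9, C_1 ≅ Z^15, C_2 ≅ Z^3.

Boundary ∂_1: C_1 → C_0 is given by ∂[p,q] = [q] − [p]. For instance
  ∂BG = G − B.
The 9×15 boundary matrix has rank 8 and Smith normal form diag(1,1,1,1,1,1,1,1).

The boundary map ∂_2: C_2 → C_1 sends each 2-simplex [p,q,r] to [q,r] − [p,r] + [p,q]. For instance
  ∂AEG = EG − AG + AE,
  ∂ABF = BF − AF + AB.
This gives a 15×3 integer matrix of rank 3; reducing to Smith normal form yields diagonal entries (1,1,1).

Computing H_k = (kernel of ∂_k) / (image of ∂_{k+1}):

  H_0: rank C_0 − rank ∂_1 = 9 − 8 = 1, and the invariant factors of ∂_1 are all 1, so H_0 = Z.
  H_1: rank ker ∂_1 − rank ∂_2 = (15 − 8) − 3 = 4, and the invariant factors of ∂_2 are all 1, so H_1 = Z^4.
  H_2: rank ker ∂_2 − rank ∂_3 = (3 − 3) − 0 = 0, and there is no ∂_3, so H_2 = 0.

Hence the Betti numbers are b_0 = 1, b_1 = 4, b_2 = 0.

b_0 = 1, b_1 = 4, b_2 = 0.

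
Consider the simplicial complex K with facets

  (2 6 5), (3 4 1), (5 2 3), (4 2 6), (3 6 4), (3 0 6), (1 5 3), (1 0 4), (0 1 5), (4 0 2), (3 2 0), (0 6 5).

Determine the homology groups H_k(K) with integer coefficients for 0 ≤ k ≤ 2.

Order the vertices as 0 < 1 < 2 < 3 < 4 < 5 < 6. Listing each simplex with vertices in this order, K has dimension 2 with simplices:

  0-simplices (7): [0], [1], [2], [3], [4], [5], [6]
  1-simplices (18): [0,1], [0,2], [0,3], [0,4], [0,5], [0,6], [1,3], [1,4], [1,5], [2,3], [2,4], [2,5], [2,6], [3,4], [3,5], [3,6], [4,6], [5,6]
  2-simplices (12): [0,1,4], [0,1,5], [0,2,3], [0,2,4], [0,3,6], [0,5,6], [1,3,4], [1,3,5], [2,3,5], [2,4,6], [2,5,6], [3,4,6]

so the chain groups are C_0 ≅ Z^7, C_1 ≅ Z^18, C_2 ≅ Z^12.

The boundary map ∂_1: C_1 → C_0 sends each edge [p,q] (with p < q) to q − p.
The 7×18 boundary matrix has rank 6 and Smith normal form diag(1,1,1,1,1,1).

∂_2: C_2 → C_1 sends each 2-simplex [p,q,r] to [q,r] − [p,r] + [p,q]. For instance
  ∂[3,4,6] = [4,6] − [3,6] + [3,4],
  ∂[1,3,4] = [3,4] − [1,4] + [1,3].
This gives a 18×12 integer matrix of rank 12; reducing to Smith normal form yields diagonal entries (1,1,1,1,1,1,1,1,1,1,1,2).

Computing H_k = (kernel of ∂_k) / (image of ∂_{k+1}):

  H_0: rank C_0 − rank ∂_1 = 7 − 6 = 1, and the invariant factors of ∂_1 are all 1, so H_0 ≅ Z.
  H_1: rank ker ∂_1 − rank ∂_2 = (18 − 6) − 12 = 0, and ∂_2 has invariant factor 2 > 1, so H_1 ≅ Z/2.
  H_2: rank ker ∂_2 − rank ∂_3 = (12 − 12) − 0 = 0, and there is no ∂_3, so H_2 ≅ 0.

H_0 ≅ Z,  H_1 ≅ Z/2,  H_2 = 0.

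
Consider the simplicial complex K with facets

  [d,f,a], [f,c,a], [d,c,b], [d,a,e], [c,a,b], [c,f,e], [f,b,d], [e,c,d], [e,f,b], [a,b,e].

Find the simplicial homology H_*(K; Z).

H_0 = Z,  H_1 = Z/2,  H_2 = 0.

Fix the vertex order a < b < c < d < e < f and write every simplex with vertices in increasing order. Then dim K = 2 and the simplices of K are:

  0-simplices (6): a, b, c, d, e, f
  1-simplices (15): ab, ac, ad, ae, af, bc, bd, be, bf, cd, ce, cf, de, df, ef
  2-simplices (10): abc, abe, acf, ade, adf, bcd, bdf, bef, cde, cef

so the chain groups are C_0 ≅ Z^6, C_1 ≅ Z^15, C_2 ≅ Z^10.

The boundary map ∂_1: C_1 → C_0 is given by ∂[p,q] = [q] − [p].
This gives a 6×15 integer matrix of rank 5; reducing to Smith normal form yields diagonal entries (1,1,1,1,1).

The boundary map ∂_2: C_2 → C_1 maps a triangle to the signed sum of its edges. For instance
  ∂acf = cf − af + ac,
  ∂ade = de − ae + ad.
The resulting 15×10 matrix has rank 10, and its Smith normal form has invariant factors (1,1,1,1,1,1,1,1,1,2).

Computing H_k = (kernel of ∂_k) / (image of ∂_{k+1}):

  H_0: rank C_0 − rank ∂_1 = 6 − 5 = 1, and the invariant factors of ∂_1 are all 1, so H_0 ≅ Z.
  H_1: rank ker ∂_1 − rank ∂_2 = (15 − 5) − 10 = 0, and ∂_2 has invariant factor 2 > 1, so H_1 ≅ Z/2.
  H_2: rank ker ∂_2 − rank ∂_3 = (10 − 10) − 0 = 0, and there is no ∂_3, so H_2 ≅ 0.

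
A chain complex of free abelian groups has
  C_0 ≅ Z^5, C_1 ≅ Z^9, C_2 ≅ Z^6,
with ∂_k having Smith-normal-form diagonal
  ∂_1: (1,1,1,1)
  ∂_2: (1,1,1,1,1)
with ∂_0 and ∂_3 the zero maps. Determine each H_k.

H_0 ≅ Z,  H_1 = 0,  H_2 ≅ Z.

H_0: b_0 = 5 − 0 − 4 = 1; torsion from ∂_1 factors > 1: none. So H_0 ≅ Z.
H_1: b_1 = 9 − 4 − 5 = 0; torsion from ∂_2 factors > 1: none. So H_1 ≅ 0.
H_2: b_2 = 6 − 5 − 0 = 1; torsion from ∂_3 factors > 1: none. So H_2 ≅ Z.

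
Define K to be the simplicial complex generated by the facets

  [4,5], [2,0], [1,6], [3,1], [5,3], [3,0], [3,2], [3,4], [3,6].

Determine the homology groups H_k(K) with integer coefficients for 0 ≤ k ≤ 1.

K has 7 vertices, 9 edges.
rank ∂_0 = 0, rank ∂_1 = 6 ⇒ b_0 = 7 − 0 − 6 = 1; all invariant factors of ∂_1 are 1 so no torsion. So H_0 = Z.
rank ∂_1 = 6, rank ∂_2 = 0 ⇒ b_1 = 9 − 6 − 0 = 3. So H_1 = Z^3.

H_0 = Z,  H_1 = Z^3.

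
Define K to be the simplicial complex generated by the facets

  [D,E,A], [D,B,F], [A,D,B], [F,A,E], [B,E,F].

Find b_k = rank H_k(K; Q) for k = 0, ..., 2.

K has 5 vertices, 10 edges, 5 triangles.
rank ∂_0 = 0, rank ∂_1 = 4 ⇒ b_0 = 5 − 0 − 4 = 1; all invariant factors of ∂_1 are 1 so no torsion. So H_0 = Z.
rank ∂_1 = 4, rank ∂_2 = 5 ⇒ b_1 = 10 − 4 − 5 = 1; all invariant factors of ∂_2 are 1 so no torsion. So H_1 = Z.
rank ∂_2 = 5, rank ∂_3 = 0 ⇒ b_2 = 5 − 5 − 0 = 0. So H_2 = 0.

b_0 = 1, b_1 = 1, b_2 = 0.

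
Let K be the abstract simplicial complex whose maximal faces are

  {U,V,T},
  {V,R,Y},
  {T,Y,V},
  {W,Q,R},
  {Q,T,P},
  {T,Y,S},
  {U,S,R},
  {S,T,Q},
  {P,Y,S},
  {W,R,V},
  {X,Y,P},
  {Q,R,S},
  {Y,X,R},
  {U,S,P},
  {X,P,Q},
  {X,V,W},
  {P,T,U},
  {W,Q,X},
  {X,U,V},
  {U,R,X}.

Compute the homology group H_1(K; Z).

H_1 ≅ Z ⊕ Z/2Z.

Order the vertices as P < Q < R < S < T < U < V < W < X < Y. Listing each simplex with vertices in this order, K has dimension 2 with simplices:

  0-simplices (10): P, Q, R, S, T, U, V, W, X, Y
  1-simplices (30): PQ, PS, PT, PU, PX, PY, QR, QS, QT, QW, QX, RS, RU, RV, RW, RX, RY, ST, SU, SY, TU, TV, TY, UV, UX, VW, VX, VY, WX, XY
  2-simplices (20): PQT, PQX, PSU, PSY, PTU, PXY, QRS, QRW, QST, QWX, RSU, RUX, RVW, RVY, RXY, STY, TUV, TVY, UVX, VWX

giving chain groups C_0 ≅ Z^10, C_1 ≅ Z^30, C_2 ≅ Z^20.

The boundary map ∂_1: C_1 → C_0 sends each edge [p,q] (with p < q) to q − p.
The resulting 10×30 matrix has rank 9, and its Smith normal form has invariant factors (1,1,1,1,1,1,1,1,1).

Boundary ∂_2: C_2 → C_1 acts by ∂[p,q,r] = [q,r] − [p,r] + [p,q]. For instance
  ∂UVX = VX − UX + UV,
  ∂RXY = XY − RY + RX.
The 30×20 boundary matrix has rank 20 and Smith normal form diag(1,1,1,1,1,1,1,1,1,1,1,1,1,1,1,1,1,1,1,2).

Reading off H_k = ker ∂_k / im ∂_{k+1}:

  H_1: rank ker ∂_1 − rank ∂_2 = (30 − 9) − 20 = 1, and ∂_2 has invariant factor 2 > 1, so H_1 = Z ⊕ Z/2Z.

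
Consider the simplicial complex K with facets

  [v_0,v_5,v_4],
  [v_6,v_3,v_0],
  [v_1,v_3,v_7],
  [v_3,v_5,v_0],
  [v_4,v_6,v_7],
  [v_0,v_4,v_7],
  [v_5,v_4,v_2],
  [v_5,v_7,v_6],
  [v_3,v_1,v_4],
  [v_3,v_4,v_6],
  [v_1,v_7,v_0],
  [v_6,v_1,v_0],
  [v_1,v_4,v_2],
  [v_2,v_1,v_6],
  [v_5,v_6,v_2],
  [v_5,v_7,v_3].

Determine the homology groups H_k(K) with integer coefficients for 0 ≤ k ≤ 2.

K has 8 vertices, 24 edges, 16 triangles.
rank ∂_0 = 0, rank ∂_1 = 7 ⇒ b_0 = 8 − 0 − 7 = 1; all invariant factors of ∂_1 are 1 so no torsion. So H_0 = Z.
rank ∂_1 = 7, rank ∂_2 = 15 ⇒ b_1 = 24 − 7 − 15 = 2; all invariant factors of ∂_2 are 1 so no torsion. So H_1 = Z^2.
rank ∂_2 = 15, rank ∂_3 = 0 ⇒ b_2 = 16 − 15 − 0 = 1. So H_2 = Z.

H_0 ≅ Z,  H_1 ≅ Z^2,  H_2 ≅ Z.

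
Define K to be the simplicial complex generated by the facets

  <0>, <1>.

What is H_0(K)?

K has 2 vertices.
rank ∂_0 = 0, rank ∂_1 = 0 ⇒ b_0 = 2 − 0 − 0 = 2. So H_0 ≅ Z^2.

H_0 ≅ Z^2.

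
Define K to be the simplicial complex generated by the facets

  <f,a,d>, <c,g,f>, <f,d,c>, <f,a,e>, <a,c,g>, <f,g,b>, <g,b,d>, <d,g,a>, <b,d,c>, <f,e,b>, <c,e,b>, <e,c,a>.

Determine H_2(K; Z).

H_2 ≅ 0.

Fix the vertex order a < b < c < d < e < f < g and write every simplex with vertices in increasing order. Then dim K = 2 and the simplices of K are:

  0-simplices (7): a, b, c, d, e, f, g
  1-simplices (18): ac, ad, ae, af, ag, bc, bd, be, bf, bg, cd, ce, cf, cg, df, dg, ef, fg
  2-simplices (12): ace, acg, adf, adg, aef, bcd, bce, bdg, bef, bfg, cdf, cfg

so the chain groups are C_0 ≅ Z^7, C_1 ≅ Z^18, C_2 ≅ Z^12.

Boundary ∂_1: C_1 → C_0 is given by ∂[p,q] = [q] − [p].
This gives a 7×18 integer matrix of rank 6; reducing to Smith normal form yields diagonal entries (1,1,1,1,1,1).

∂_2: C_2 → C_1 acts by ∂[p,q,r] = [q,r] − [p,r] + [p,q]. For instance
  ∂bef = ef − bf + be,
  ∂bfg = fg − bg + bf.
As a 18×12 matrix over Z this has rank 12, with invariant factors (1,1,1,1,1,1,1,1,1,1,1,2).

Now H_k = ker ∂_k / im ∂_{k+1}, so:

  H_2: rank ker ∂_2 − rank ∂_3 = (12 − 12) − 0 = 0, and there is no ∂_3, so H_2 = 0.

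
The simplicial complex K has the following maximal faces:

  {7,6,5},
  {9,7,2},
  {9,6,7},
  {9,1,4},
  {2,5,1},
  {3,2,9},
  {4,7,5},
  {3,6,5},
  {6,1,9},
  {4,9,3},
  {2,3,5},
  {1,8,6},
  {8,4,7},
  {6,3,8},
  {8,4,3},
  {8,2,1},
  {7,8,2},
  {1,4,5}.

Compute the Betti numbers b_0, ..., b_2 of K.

b_0 = 1, b_1 = 2, b_2 = 1.

Fix the vertex order 1 < 2 < 3 < 4 < 5 < 6 < 7 < 8 < 9 and write every simplex with vertices in increasing order. Then dim K = 2 and the simplices of K are:

  0-simplices (9): [1], [2], [3], [4], [5], [6], [7], [8], [9]
  1-simplices (27): (27 of them)
  2-simplices (18): [1,2,5], [1,2,8], [1,4,5], [1,4,9], [1,6,8], [1,6,9], [2,3,5], [2,3,9], [2,7,8], [2,7,9], [3,4,8], [3,4,9], [3,5,6], [3,6,8], [4,5,7], [4,7,8], [5,6,7], [6,7,9]

Hence C_0 ≅ Z^9, C_1 ≅ Z^27, C_2 ≅ Z^18.

∂_1: C_1 → C_0 is given by ∂[p,q] = [q] − [p].
This gives a 9×27 integer matrix of rank 8; reducing to Smith normal form yields diagonal entries (1,1,1,1,1,1,1,1).

∂_2: C_2 → C_1 sends each 2-simplex [p,q,r] to [q,r] − [p,r] + [p,q]. For instance
  ∂[4,7,8] = [7,8] − [4,8] + [4,7],
  ∂[1,4,9] = [4,9] − [1,9] + [1,4].
As a 27×18 matrix over Z this has rank 17, with invariant factors (1,1,1,1,1,1,1,1,1,1,1,1,1,1,1,1,1).

Now H_k = ker ∂_k / im ∂_{k+1}, so:

  H_0: rank C_0 − rank ∂_1 = 9 − 8 = 1, and the invariant factors of ∂_1 are all 1, so H_0 = Z.
  H_1: rank ker ∂_1 − rank ∂_2 = (27 − 8) − 17 = 2, and the invariant factors of ∂_2 are all 1, so H_1 = Z^2.
  H_2: rank ker ∂_2 − rank ∂_3 = (18 − 17) − 0 = 1, and there is no ∂_3, so H_2 = Z.

(K is a triangulation of the torus T^2.)

Hence the Betti numbers are b_0 = 1, b_1 = 2, b_2 = 1.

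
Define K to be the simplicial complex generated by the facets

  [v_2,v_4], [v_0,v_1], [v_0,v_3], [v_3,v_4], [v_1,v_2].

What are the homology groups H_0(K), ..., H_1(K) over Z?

We work with the vertex ordering v_0 < v_1 < v_2 < v_3 < v_4. The simplices of K, each written with vertices in increasing order, are:

  0-simplices (5): [v_0], [v_1], [v_2], [v_3], [v_4]
  1-simplices (5): [v_0,v_1], [v_0,v_3], [v_1,v_2], [v_2,v_4], [v_3,v_4]

giving chain groups C_0 ≅ Z^5, C_1 ≅ Z^5.

Boundary ∂_1: C_1 → C_0 sends each edge [p,q] (with p < q) to q − p. For instance
  ∂[v_0,v_3] = [v_3] − [v_0].
This gives a 5×5 integer matrix of rank 4; reducing to Smith normal form yields diagonal entries (1,1,1,1).

Computing H_k = (kernel of ∂_k) / (image of ∂_{k+1}):

  H_0: rank C_0 − rank ∂_1 = 5 − 4 = 1, and the invariant factors of ∂_1 are all 1, so H_0 = Z.
  H_1: rank ker ∂_1 − rank ∂_2 = (5 − 4) − 0 = 1, and there is no ∂_2, so H_1 = Z.

H_0 ≅ Z,  H_1 ≅ Z.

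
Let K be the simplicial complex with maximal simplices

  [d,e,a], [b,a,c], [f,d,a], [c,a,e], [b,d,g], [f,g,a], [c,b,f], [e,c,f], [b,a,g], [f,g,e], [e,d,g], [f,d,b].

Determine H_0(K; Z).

We work with the vertex ordering a < b < c < d < e < f < g. The simplices of K, each written with vertices in increasing order, are:

  0-simplices (7): a, b, c, d, e, f, g
  1-simplices (18): ab, ac, ad, ae, af, ag, bc, bd, bf, bg, ce, cf, de, df, dg, ef, eg, fg
  2-simplices (12): abc, abg, ace, ade, adf, afg, bcf, bdf, bdg, cef, deg, efg

giving chain groups C_0 ≅ Z^7, C_1 ≅ Z^18, C_2 ≅ Z^12.

∂_1: C_1 → C_0 maps an edge to its endpoints' difference, ∂[p,q] = q − p. For instance
  ∂ad = d − a.
The resulting 7×18 matrix has rank 6, and its Smith normal form has invariant factors (1,1,1,1,1,1).

Boundary ∂_2: C_2 → C_1 sends each 2-simplex [p,q,r] to [q,r] − [p,r] + [p,q]. For instance
  ∂bdg = dg − bg + bd,
  ∂adf = df − af + ad.
This gives a 18×12 integer matrix of rank 12; reducing to Smith normal form yields diagonal entries (1,1,1,1,1,1,1,1,1,1,1,2).

From H_k ≅ ker(∂_k) / im(∂_{k+1}) we obtain:

  H_0: rank C_0 − rank ∂_1 = 7 − 6 = 1, and the invariant factors of ∂_1 are all 1, so H_0 ≅ Z.

(K is a triangulation of the real projective plane RP^2.)

H_0 = Z.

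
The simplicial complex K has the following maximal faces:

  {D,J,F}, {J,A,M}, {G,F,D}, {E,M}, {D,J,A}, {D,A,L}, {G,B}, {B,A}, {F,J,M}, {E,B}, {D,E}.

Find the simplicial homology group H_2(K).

Order the vertices as A < B < D < E < F < G < J < L < M. Listing each simplex with vertices in this order, K has dimension 2 with simplices:

  0-simplices (9): A, B, D, E, F, G, J, L, M
  1-simplices (17): AB, AD, AJ, AL, AM, BE, BG, DE, DF, DG, DJ, DL, EM, FG, FJ, FM, JM
  2-simplices (6): ADJ, ADL, AJM, DFG, DFJ, FJM

giving chain groups C_0 ≅ Z^9, C_1 ≅ Z^17, C_2 ≅ Z^6.

The boundary map ∂_1: C_1 → C_0 sends each edge [p,q] (with p < q) to q − p. For instance
  ∂AL = L − A.
The 9×17 boundary matrix has rank 8 and Smith normal form diag(1,1,1,1,1,1,1,1).

Boundary ∂_2: C_2 → C_1 acts by ∂[p,q,r] = [q,r] − [p,r] + [p,q]. For instance
  ∂AJM = JM − AM + AJ,
  ∂DFG = FG − DG + DF.
The 17×6 boundary matrix has rank 6 and Smith normal form diag(1,1,1,1,1,1).

Reading off H_k = ker ∂_k / im ∂_{k+1}:

  H_2: rank ker ∂_2 − rank ∂_3 = (6 − 6) − 0 = 0, and there is no ∂_3, so H_2 = 0.

H_2 = 0.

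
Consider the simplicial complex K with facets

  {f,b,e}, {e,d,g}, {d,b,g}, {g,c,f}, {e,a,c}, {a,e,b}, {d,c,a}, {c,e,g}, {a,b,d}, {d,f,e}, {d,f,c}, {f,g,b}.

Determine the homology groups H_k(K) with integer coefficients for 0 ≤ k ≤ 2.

H_0 ≅ Z,  H_1 ≅ Z_2,  H_2 = 0.

K has 7 vertices, 18 edges, 12 triangles.
rank ∂_0 = 0, rank ∂_1 = 6 ⇒ b_0 = 7 − 0 − 6 = 1; all invariant factors of ∂_1 are 1 so no torsion. So H_0 ≅ Z.
rank ∂_1 = 6, rank ∂_2 = 12 ⇒ b_1 = 18 − 6 − 12 = 0; ∂_2 has invariant factor(s) [2] giving torsion. So H_1 ≅ Z_2.
rank ∂_2 = 12, rank ∂_3 = 0 ⇒ b_2 = 12 − 12 − 0 = 0. So H_2 ≅ 0.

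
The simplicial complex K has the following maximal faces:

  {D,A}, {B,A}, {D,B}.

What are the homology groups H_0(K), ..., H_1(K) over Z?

H_0 = Z,  H_1 = Z.

K has 3 vertices, 3 edges.
rank ∂_0 = 0, rank ∂_1 = 2 ⇒ b_0 = 3 − 0 − 2 = 1; all invariant factors of ∂_1 are 1 so no torsion. So H_0 ≅ Z.
rank ∂_1 = 2, rank ∂_2 = 0 ⇒ b_1 = 3 − 2 − 0 = 1. So H_1 ≅ Z.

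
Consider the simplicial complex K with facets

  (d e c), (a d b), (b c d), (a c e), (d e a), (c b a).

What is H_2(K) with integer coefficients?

H_2 = Z.

Fix the vertex order a < b < c < d < e and write every simplex with vertices in increasing order. Then dim K = 2 and the simplices of K are:

  0-simplices (5): a, b, c, d, e
  1-simplices (9): ab, ac, ad, ae, bc, bd, cd, ce, de
  2-simplices (6): abc, abd, ace, ade, bcd, cde

giving chain groups C_0 ≅ Z^5, C_1 ≅ Z^9, C_2 ≅ Z^6.

Boundary ∂_1: C_1 → C_0 maps an edge to its endpoints' difference, ∂[p,q] = q − p. For instance
  ∂bd = d − b.
As a 5×9 matrix over Z this has rank 4, with invariant factors (1,1,1,1).

Boundary ∂_2: C_2 → C_1 sends each 2-simplex [p,q,r] to [q,r] − [p,r] + [p,q]. For instance
  ∂cde = de − ce + cd,
  ∂ade = de − ae + ad.
As a 9×6 matrix over Z this has rank 5, with invariant factors (1,1,1,1,1).

Computing H_k = (kernel of ∂_k) / (image of ∂_{k+1}):

  H_2: rank ker ∂_2 − rank ∂_3 = (6 − 5) − 0 = 1, and there is no ∂_3, so H_2 = Z.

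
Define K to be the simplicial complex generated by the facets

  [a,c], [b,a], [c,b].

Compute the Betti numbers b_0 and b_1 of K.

Fix the vertex order a < b < c and write every simplex with vertices in increasing order. Then dim K = 1 and the simplices of K are:

  0-simplices (3): a, b, c
  1-simplices (3): ab, ac, bc

giving chain groups C_0 ≅ Z^3, C_1 ≅ Z^3.

Boundary ∂_1: C_1 → C_0 maps an edge to its endpoints' difference, ∂[p,q] = q − p.
This gives a 3×3 integer matrix of rank 2; reducing to Smith normal form yields diagonal entries (1,1).

Computing H_k = (kernel of ∂_k) / (image of ∂_{k+1}):

  H_0: rank C_0 − rank ∂_1 = 3 − 2 = 1, and the invariant factors of ∂_1 are all 1, so H_0 = Z.
  H_1: rank ker ∂_1 − rank ∂_2 = (3 − 2) − 0 = 1, and there is no ∂_2, so H_1 = Z.

(K is a triangulation of the circle S^1.)

Hence the Betti numbers are b_0 = 1, b_1 = 1.

b_0 = 1, b_1 = 1.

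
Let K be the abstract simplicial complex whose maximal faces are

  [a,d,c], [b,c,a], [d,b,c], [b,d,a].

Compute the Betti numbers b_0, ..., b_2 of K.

b_0 = 1, b_1 = 0, b_2 = 1.

Order the vertices as a < b < c < d. Listing each simplex with vertices in this order, K has dimension 2 with simplices:

  0-simplices (4): a, b, c, d
  1-simplices (6): ab, ac, ad, bc, bd, cd
  2-simplices (4): abc, abd, acd, bcd

Hence C_0 ≅ Z^4, C_1 ≅ Z^6, C_2 ≅ Z^4.

∂_1: C_1 → C_0 sends each edge [p,q] (with p < q) to q − p. For instance
  ∂bd = d − b.
The 4×6 boundary matrix has rank 3 and Smith normal form diag(1,1,1).

∂_2: C_2 → C_1 acts by ∂[p,q,r] = [q,r] − [p,r] + [p,q]. For instance
  ∂abd = bd − ad + ab,
  ∂bcd = cd − bd + bc.
The resulting 6×4 matrix has rank 3, and its Smith normal form has invariant factors (1,1,1).

From H_k ≅ ker(∂_k) / im(∂_{k+1}) we obtain:

  H_0: rank C_0 − rank ∂_1 = 4 − 3 = 1, and the invariant factors of ∂_1 are all 1, so H_0 ≅ Z.
  H_1: rank ker ∂_1 − rank ∂_2 = (6 − 3) − 3 = 0, and the invariant factors of ∂_2 are all 1, so H_1 ≅ 0.
  H_2: rank ker ∂_2 − rank ∂_3 = (4 − 3) − 0 = 1, and there is no ∂_3, so H_2 ≅ Z.

(K is a triangulation of the 2-sphere S^2.)

Hence the Betti numbers are b_0 = 1, b_1 = 0, b_2 = 1.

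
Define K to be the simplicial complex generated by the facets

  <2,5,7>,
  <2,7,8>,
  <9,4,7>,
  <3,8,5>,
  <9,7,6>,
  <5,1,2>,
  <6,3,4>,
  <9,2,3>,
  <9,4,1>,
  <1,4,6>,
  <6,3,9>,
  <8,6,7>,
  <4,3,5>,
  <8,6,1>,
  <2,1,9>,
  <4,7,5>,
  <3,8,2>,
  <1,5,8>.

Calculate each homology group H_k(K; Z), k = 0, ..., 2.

H_0 = Z,  H_1 = Z ⊕ Z/2,  H_2 = 0.

Take the total order 1 < 2 < 3 < 4 < 5 < 6 < 7 < 8 < 9 on the vertex set. Then K (dimension 2) consists of the simplices:

  0-simplices (9): [1], [2], [3], [4], [5], [6], [7], [8], [9]
  1-simplices (27): (27 of them)
  2-simplices (18): [1,2,5], [1,2,9], [1,4,6], [1,4,9], [1,5,8], [1,6,8], [2,3,8], [2,3,9], [2,5,7], [2,7,8], [3,4,5], [3,4,6], [3,5,8], [3,6,9], [4,5,7], [4,7,9], [6,7,8], [6,7,9]

Hence C_0 ≅ Z^9, C_1 ≅ Z^27, C_2 ≅ Z^18.

Boundary ∂_1: C_1 → C_0 sends each edge [p,q] (with p < q) to q − p. For instance
  ∂[7,8] = [8] − [7].
This gives a 9×27 integer matrix of rank 8; reducing to Smith normal form yields diagonal entries (1,1,1,1,1,1,1,1).

∂_2: C_2 → C_1 maps a triangle to the signed sum of its edges. For instance
  ∂[1,4,6] = [4,6] − [1,6] + [1,4],
  ∂[1,2,5] = [2,5] − [1,5] + [1,2].
The 27×18 boundary matrix has rank 18 and Smith normal form diag(1,1,1,1,1,1,1,1,1,1,1,1,1,1,1,1,1,2).

Reading off H_k = ker ∂_k / im ∂_{k+1}:

  H_0: rank C_0 − rank ∂_1 = 9 − 8 = 1, and the invariant factors of ∂_1 are all 1, so H_0 ≅ Z.
  H_1: rank ker ∂_1 − rank ∂_2 = (27 − 8) − 18 = 1, and ∂_2 has invariant factor 2 > 1, so H_1 ≅ Z ⊕ Z/2.
  H_2: rank ker ∂_2 − rank ∂_3 = (18 − 18) − 0 = 0, and there is no ∂_3, so H_2 ≅ 0.

As a check, the Euler characteristic is 9 − 27 + 18 = 0, which agrees with 1 − 1 + 0 = 0.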